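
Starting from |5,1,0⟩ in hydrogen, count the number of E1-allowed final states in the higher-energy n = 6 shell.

E1 requires Δl = ±1, so l_f ∈ {0, 2}; with 0 ≤ l_f ≤ n_f−1 = 5, the allowed l_f values are {0, 2}.
For l_f = 0: m_f ∈ {m_i−1, m_i, m_i+1} ∩ [−0, 0] = {0} → 1 state.
For l_f = 2: m_f ∈ {m_i−1, m_i, m_i+1} ∩ [−2, 2] = {-1, 0, 1} → 3 states.
Total: 4.

4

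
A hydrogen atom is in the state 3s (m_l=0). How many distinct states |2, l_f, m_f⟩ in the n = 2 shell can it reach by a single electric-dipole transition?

E1 requires Δl = ±1, so l_f ∈ {-1, 1}; with 0 ≤ l_f ≤ n_f−1 = 1, the allowed l_f values are {1}.
For l_f = 1: m_f ∈ {m_i−1, m_i, m_i+1} ∩ [−1, 1] = {-1, 0, 1} → 3 states.
Total: 3.

3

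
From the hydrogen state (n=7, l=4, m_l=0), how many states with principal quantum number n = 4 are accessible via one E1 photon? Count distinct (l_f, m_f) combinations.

E1 requires Δl = ±1, so l_f ∈ {3, 5}; with 0 ≤ l_f ≤ n_f−1 = 3, the allowed l_f values are {3}.
For l_f = 3: m_f ∈ {m_i−1, m_i, m_i+1} ∩ [−3, 3] = {-1, 0, 1} → 3 states.
Total: 3.

3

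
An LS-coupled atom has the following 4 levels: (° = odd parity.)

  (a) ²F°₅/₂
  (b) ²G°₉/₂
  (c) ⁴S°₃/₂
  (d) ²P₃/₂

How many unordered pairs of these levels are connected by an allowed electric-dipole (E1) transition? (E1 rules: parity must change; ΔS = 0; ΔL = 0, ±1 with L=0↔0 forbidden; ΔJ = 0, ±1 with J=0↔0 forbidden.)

0

(a)–(b): forbidden (parity, ΔJ).
(a)–(c): forbidden (parity, ΔS, ΔL).
(a)–(d): forbidden (ΔL).
(b)–(c): forbidden (parity, ΔS, ΔL, ΔJ).
(b)–(d): forbidden (ΔL, ΔJ).
(c)–(d): forbidden (ΔS).
Allowed pairs: 0 of 6.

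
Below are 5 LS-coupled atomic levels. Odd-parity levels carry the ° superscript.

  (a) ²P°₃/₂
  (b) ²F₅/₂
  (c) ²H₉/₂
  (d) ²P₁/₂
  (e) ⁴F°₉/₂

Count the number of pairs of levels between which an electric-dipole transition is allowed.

1

(a)–(b): forbidden (ΔL).
(a)–(c): forbidden (ΔL, ΔJ).
(a)–(d): allowed.
(a)–(e): forbidden (parity, ΔS, ΔL, ΔJ).
(b)–(c): forbidden (parity, ΔL, ΔJ).
(b)–(d): forbidden (parity, ΔL, ΔJ).
(b)–(e): forbidden (ΔS, ΔJ).
(c)–(d): forbidden (parity, ΔL, ΔJ).
(c)–(e): forbidden (ΔS, ΔL).
(d)–(e): forbidden (ΔS, ΔL, ΔJ).
Allowed pairs: 1 of 10.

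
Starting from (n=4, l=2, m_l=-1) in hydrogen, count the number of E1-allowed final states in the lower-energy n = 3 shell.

E1 requires Δl = ±1, so l_f ∈ {1, 3}; with 0 ≤ l_f ≤ n_f−1 = 2, the allowed l_f values are {1}.
For l_f = 1: m_f ∈ {m_i−1, m_i, m_i+1} ∩ [−1, 1] = {-1, 0} → 2 states.
Total: 2.

2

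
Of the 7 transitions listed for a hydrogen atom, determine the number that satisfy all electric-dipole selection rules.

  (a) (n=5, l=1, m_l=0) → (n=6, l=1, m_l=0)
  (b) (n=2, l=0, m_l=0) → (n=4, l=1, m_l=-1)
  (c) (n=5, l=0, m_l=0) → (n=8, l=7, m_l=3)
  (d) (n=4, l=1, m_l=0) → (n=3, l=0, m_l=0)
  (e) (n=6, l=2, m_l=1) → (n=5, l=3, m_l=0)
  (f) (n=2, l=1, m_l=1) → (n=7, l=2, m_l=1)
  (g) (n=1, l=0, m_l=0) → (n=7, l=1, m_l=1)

5

(a) forbidden — Δl = +0 (E1 requires Δl = ±1)
(b) allowed
(c) forbidden — Δl = +7 (E1 requires Δl = ±1); Δm_l = +3 (E1 requires Δm_l = 0, ±1)
(d) allowed
(e) allowed
(f) allowed
(g) allowed
Total allowed: 5 of 7.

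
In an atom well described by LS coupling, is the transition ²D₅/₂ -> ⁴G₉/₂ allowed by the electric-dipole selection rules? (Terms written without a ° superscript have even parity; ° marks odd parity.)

forbidden

Reading off the term symbols: S 1/2→3/2, L 2→4, J 5/2→9/2, parity even→even.
Parity must change: even → even — violated.
ΔJ = 0, ±1 (not J=0↔0): J: 5/2 → 9/2, ΔJ = +2 — violated.
ΔL = 0, ±1 (not L=0↔0): L: 2 → 4, ΔL = +2 — violated.
ΔS = 0: S: 1/2 → 3/2 — violated.
Rule(s) violated: parity, ΔS, ΔL, ΔJ.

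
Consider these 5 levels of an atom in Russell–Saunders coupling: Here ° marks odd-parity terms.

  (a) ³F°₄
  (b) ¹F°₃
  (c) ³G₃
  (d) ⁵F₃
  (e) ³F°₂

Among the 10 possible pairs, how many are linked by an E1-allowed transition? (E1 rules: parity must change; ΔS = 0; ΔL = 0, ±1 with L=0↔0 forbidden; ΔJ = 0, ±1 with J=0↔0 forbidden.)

(a)–(b): forbidden (parity, ΔS).
(a)–(c): allowed.
(a)–(d): forbidden (ΔS).
(a)–(e): forbidden (parity, ΔJ).
(b)–(c): forbidden (ΔS).
(b)–(d): forbidden (ΔS).
(b)–(e): forbidden (parity, ΔS).
(c)–(d): forbidden (parity, ΔS).
(c)–(e): allowed.
(d)–(e): forbidden (ΔS).
Allowed pairs: 2 of 10.

2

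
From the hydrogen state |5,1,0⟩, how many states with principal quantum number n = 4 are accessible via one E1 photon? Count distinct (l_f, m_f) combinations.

E1 requires Δl = ±1, so l_f ∈ {0, 2}; with 0 ≤ l_f ≤ n_f−1 = 3, the allowed l_f values are {0, 2}.
For l_f = 0: m_f ∈ {m_i−1, m_i, m_i+1} ∩ [−0, 0] = {0} → 1 state.
For l_f = 2: m_f ∈ {m_i−1, m_i, m_i+1} ∩ [−2, 2] = {-1, 0, 1} → 3 states.
Total: 4.

4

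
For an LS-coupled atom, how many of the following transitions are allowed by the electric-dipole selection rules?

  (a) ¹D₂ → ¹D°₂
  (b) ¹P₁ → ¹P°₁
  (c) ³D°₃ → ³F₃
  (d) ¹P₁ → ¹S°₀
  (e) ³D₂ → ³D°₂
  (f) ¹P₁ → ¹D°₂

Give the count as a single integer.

(a) allowed
(b) allowed
(c) allowed
(d) allowed
(e) allowed
(f) allowed
Total allowed: 6 of 6.

6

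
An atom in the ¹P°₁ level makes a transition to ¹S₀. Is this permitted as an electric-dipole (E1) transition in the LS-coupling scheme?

allowed

Parity must change: odd → even — satisfied.
ΔS = 0: S: 0 → 0 — satisfied.
ΔL = 0, ±1 (not L=0↔0): L: 1 → 0, ΔL = -1 — satisfied.
ΔJ = 0, ±1 (not J=0↔0): J: 1 → 0, ΔJ = -1 — satisfied.
All four E1 rules are satisfied.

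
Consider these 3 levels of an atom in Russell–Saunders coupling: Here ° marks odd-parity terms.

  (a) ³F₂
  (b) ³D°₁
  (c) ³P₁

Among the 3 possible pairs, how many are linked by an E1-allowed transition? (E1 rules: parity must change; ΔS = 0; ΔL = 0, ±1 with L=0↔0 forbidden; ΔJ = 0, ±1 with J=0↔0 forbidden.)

2

(a)–(b): allowed.
(a)–(c): forbidden (parity, ΔL).
(b)–(c): allowed.
Allowed pairs: 2 of 3.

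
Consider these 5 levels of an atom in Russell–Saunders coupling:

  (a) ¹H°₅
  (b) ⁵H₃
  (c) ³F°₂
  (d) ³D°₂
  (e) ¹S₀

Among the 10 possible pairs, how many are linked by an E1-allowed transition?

(a)–(b): forbidden (ΔS, ΔJ).
(a)–(c): forbidden (parity, ΔS, ΔL, ΔJ).
(a)–(d): forbidden (parity, ΔS, ΔL, ΔJ).
(a)–(e): forbidden (ΔL, ΔJ).
(b)–(c): forbidden (ΔS, ΔL).
(b)–(d): forbidden (ΔS, ΔL).
(b)–(e): forbidden (parity, ΔS, ΔL, ΔJ).
(c)–(d): forbidden (parity).
(c)–(e): forbidden (ΔS, ΔL, ΔJ).
(d)–(e): forbidden (ΔS, ΔL, ΔJ).
Allowed pairs: 0 of 10.

0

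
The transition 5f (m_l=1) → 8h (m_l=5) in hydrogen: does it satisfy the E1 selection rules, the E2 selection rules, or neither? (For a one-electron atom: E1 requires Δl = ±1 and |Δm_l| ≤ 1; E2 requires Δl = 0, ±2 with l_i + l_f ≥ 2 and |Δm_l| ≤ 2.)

Δl = 5 − 3 = +2; l_i + l_f = 8.
Δm_l = +4.
E1 (Δl = ±1, |Δm_l| ≤ 1): not satisfied.
E2 (Δl = 0,±2, l_i+l_f ≥ 2, |Δm_l| ≤ 2): not satisfied.

neither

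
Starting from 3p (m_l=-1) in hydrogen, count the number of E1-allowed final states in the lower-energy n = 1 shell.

1

E1 requires Δl = ±1, so l_f ∈ {0, 2}; with 0 ≤ l_f ≤ n_f−1 = 0, the allowed l_f values are {0}.
For l_f = 0: m_f ∈ {m_i−1, m_i, m_i+1} ∩ [−0, 0] = {0} → 1 state.
Total: 1.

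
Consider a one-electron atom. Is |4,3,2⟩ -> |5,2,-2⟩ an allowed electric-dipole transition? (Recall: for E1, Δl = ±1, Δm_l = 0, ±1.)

forbidden

Δl = 2 − 3 = -1; the E1 rule Δl = ±1 is passes.
m_l: 2 → -2 (Δm_l = -4). |Δm_l| ≤ 1 fails.
The transition is electric-dipole forbidden.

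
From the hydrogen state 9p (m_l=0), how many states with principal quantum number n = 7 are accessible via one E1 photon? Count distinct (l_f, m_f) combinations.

E1 requires Δl = ±1, so l_f ∈ {0, 2}; with 0 ≤ l_f ≤ n_f−1 = 6, the allowed l_f values are {0, 2}.
For l_f = 0: m_f ∈ {m_i−1, m_i, m_i+1} ∩ [−0, 0] = {0} → 1 state.
For l_f = 2: m_f ∈ {m_i−1, m_i, m_i+1} ∩ [−2, 2] = {-1, 0, 1} → 3 states.
Total: 4.

4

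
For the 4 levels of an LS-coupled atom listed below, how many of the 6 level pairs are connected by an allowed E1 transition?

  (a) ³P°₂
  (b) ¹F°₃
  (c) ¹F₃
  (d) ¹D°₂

2

(a)–(b): forbidden (parity, ΔS, ΔL).
(a)–(c): forbidden (ΔS, ΔL).
(a)–(d): forbidden (parity, ΔS).
(b)–(c): allowed.
(b)–(d): forbidden (parity).
(c)–(d): allowed.
Allowed pairs: 2 of 6.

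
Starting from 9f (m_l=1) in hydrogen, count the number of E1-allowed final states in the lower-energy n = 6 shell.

6

E1 requires Δl = ±1, so l_f ∈ {2, 4}; with 0 ≤ l_f ≤ n_f−1 = 5, the allowed l_f values are {2, 4}.
For l_f = 2: m_f ∈ {m_i−1, m_i, m_i+1} ∩ [−2, 2] = {0, 1, 2} → 3 states.
For l_f = 4: m_f ∈ {m_i−1, m_i, m_i+1} ∩ [−4, 4] = {0, 1, 2} → 3 states.
Total: 6.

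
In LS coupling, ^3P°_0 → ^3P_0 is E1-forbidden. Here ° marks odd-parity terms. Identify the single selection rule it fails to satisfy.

the J=0 ↔ J=0 exclusion

Initial level: S=1, L=1, J=0, parity odd. Final level: S=1, L=1, J=0, parity even.
ΔJ = 0, ±1 (not J=0↔0): J: 0 → 0, ΔJ = +0 — violated.
ΔS = 0: S: 1 → 1 — satisfied.
Parity must change: odd → even — satisfied.
ΔL = 0, ±1 (not L=0↔0): L: 1 → 1, ΔL = +0 — satisfied.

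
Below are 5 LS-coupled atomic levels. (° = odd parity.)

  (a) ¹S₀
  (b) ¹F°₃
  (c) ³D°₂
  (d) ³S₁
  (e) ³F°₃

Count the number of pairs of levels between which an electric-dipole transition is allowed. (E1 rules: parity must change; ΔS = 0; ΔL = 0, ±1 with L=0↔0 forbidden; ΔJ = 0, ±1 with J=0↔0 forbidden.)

0

(a)–(b): forbidden (ΔL, ΔJ).
(a)–(c): forbidden (ΔS, ΔL, ΔJ).
(a)–(d): forbidden (parity, ΔS, ΔL).
(a)–(e): forbidden (ΔS, ΔL, ΔJ).
(b)–(c): forbidden (parity, ΔS).
(b)–(d): forbidden (ΔS, ΔL, ΔJ).
(b)–(e): forbidden (parity, ΔS).
(c)–(d): forbidden (ΔL).
(c)–(e): forbidden (parity).
(d)–(e): forbidden (ΔL, ΔJ).
Allowed pairs: 0 of 10.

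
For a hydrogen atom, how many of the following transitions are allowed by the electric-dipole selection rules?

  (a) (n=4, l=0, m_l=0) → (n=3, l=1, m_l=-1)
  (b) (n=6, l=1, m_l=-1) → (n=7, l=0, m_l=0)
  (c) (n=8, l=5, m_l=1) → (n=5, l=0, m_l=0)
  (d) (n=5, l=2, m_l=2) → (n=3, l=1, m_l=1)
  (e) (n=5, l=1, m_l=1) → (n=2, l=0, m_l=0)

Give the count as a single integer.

(a) allowed
(b) allowed
(c) forbidden — Δl = -5 (E1 requires Δl = ±1)
(d) allowed
(e) allowed
Total allowed: 4 of 5.

4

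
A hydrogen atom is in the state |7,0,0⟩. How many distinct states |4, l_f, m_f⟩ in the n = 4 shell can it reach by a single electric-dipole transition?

3

E1 requires Δl = ±1, so l_f ∈ {-1, 1}; with 0 ≤ l_f ≤ n_f−1 = 3, the allowed l_f values are {1}.
For l_f = 1: m_f ∈ {m_i−1, m_i, m_i+1} ∩ [−1, 1] = {-1, 0, 1} → 3 states.
Total: 3.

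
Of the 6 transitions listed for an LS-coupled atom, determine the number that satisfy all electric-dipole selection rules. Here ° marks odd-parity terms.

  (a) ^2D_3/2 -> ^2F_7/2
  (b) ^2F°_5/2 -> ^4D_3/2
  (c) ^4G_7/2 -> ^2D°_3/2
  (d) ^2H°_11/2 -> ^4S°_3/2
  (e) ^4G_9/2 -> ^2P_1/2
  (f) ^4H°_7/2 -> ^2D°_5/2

(a) forbidden (parity, ΔJ fail)
(b) forbidden (ΔS fails)
(c) forbidden (ΔS, ΔL, ΔJ fail)
(d) forbidden (parity, ΔS, ΔL, ΔJ fail)
(e) forbidden (parity, ΔS, ΔL, ΔJ fail)
(f) forbidden (parity, ΔS, ΔL fail)
Total allowed: 0 of 6.

0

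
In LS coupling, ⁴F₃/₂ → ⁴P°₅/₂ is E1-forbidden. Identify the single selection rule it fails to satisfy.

Initial level: S=3/2, L=3, J=3/2, parity even. Final level: S=3/2, L=1, J=5/2, parity odd.
Parity must change: even → odd — passes.
ΔS = 0: S: 3/2 → 3/2 — passes.
ΔL = 0, ±1 (not L=0↔0): L: 3 → 1, ΔL = -2 — fails.
ΔJ = 0, ±1 (not J=0↔0): J: 3/2 → 5/2, ΔJ = +1 — passes.

the ΔL = 0, ±1 rule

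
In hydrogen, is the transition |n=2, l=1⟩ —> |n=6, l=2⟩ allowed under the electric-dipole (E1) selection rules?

allowed

Initial l = 1, final l = 2, so Δl = +1. E1 requires Δl = ±1: satisfied.
All E1 selection rules are satisfied.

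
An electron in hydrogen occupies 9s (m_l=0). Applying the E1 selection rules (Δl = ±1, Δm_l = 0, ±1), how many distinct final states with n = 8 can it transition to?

3

E1 requires Δl = ±1, so l_f ∈ {-1, 1}; with 0 ≤ l_f ≤ n_f−1 = 7, the allowed l_f values are {1}.
For l_f = 1: m_f ∈ {m_i−1, m_i, m_i+1} ∩ [−1, 1] = {-1, 0, 1} → 3 states.
Total: 3.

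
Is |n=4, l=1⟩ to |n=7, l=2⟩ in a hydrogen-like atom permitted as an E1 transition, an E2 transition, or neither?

Δl = 2 − 1 = +1; l_i + l_f = 3.
E1 (Δl = ±1): satisfied.
E2 (Δl = 0,±2, l_i+l_f ≥ 2): not satisfied.

E1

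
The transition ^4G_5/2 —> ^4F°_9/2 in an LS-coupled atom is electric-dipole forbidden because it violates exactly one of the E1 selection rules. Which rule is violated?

the ΔJ = 0, ±1 rule

Parity must change: even → odd — ok.
ΔS = 0: S: 3/2 → 3/2 — ok.
ΔL = 0, ±1 (not L=0↔0): L: 4 → 3, ΔL = -1 — ok.
ΔJ = 0, ±1 (not J=0↔0): J: 5/2 → 9/2, ΔJ = +2 — fails.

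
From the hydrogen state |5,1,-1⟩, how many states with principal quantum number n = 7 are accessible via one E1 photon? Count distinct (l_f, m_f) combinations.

E1 requires Δl = ±1, so l_f ∈ {0, 2}; with 0 ≤ l_f ≤ n_f−1 = 6, the allowed l_f values are {0, 2}.
For l_f = 0: m_f ∈ {m_i−1, m_i, m_i+1} ∩ [−0, 0] = {0} → 1 state.
For l_f = 2: m_f ∈ {m_i−1, m_i, m_i+1} ∩ [−2, 2] = {-2, -1, 0} → 3 states.
Total: 4.

4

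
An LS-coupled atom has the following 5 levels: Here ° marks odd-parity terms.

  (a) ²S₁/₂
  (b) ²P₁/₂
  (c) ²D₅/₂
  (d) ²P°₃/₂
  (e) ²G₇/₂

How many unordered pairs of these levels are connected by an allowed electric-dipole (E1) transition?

(a)–(b): forbidden (parity).
(a)–(c): forbidden (parity, ΔL, ΔJ).
(a)–(d): allowed.
(a)–(e): forbidden (parity, ΔL, ΔJ).
(b)–(c): forbidden (parity, ΔJ).
(b)–(d): allowed.
(b)–(e): forbidden (parity, ΔL, ΔJ).
(c)–(d): allowed.
(c)–(e): forbidden (parity, ΔL).
(d)–(e): forbidden (ΔL, ΔJ).
Allowed pairs: 3 of 10.

3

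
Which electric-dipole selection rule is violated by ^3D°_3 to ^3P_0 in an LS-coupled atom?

the ΔJ = 0, ±1 rule

Initial level: S=1, L=2, J=3, parity odd. Final level: S=1, L=1, J=0, parity even.
Parity must change: odd → even — passes.
ΔS = 0: S: 1 → 1 — passes.
ΔJ = 0, ±1 (not J=0↔0): J: 3 → 0, ΔJ = -3 — fails.
ΔL = 0, ±1 (not L=0↔0): L: 2 → 1, ΔL = -1 — passes.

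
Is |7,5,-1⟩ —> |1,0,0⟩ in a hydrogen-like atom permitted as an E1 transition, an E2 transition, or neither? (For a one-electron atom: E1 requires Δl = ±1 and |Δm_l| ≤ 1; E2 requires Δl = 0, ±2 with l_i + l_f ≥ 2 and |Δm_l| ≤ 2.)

neither

Δl = 0 − 5 = -5; l_i + l_f = 5.
Δm_l = +1.
E1 (Δl = ±1, |Δm_l| ≤ 1): not satisfied.
E2 (Δl = 0,±2, l_i+l_f ≥ 2, |Δm_l| ≤ 2): not satisfied.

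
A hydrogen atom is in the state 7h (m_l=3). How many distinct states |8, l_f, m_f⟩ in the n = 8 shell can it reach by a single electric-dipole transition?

E1 requires Δl = ±1, so l_f ∈ {4, 6}; with 0 ≤ l_f ≤ n_f−1 = 7, the allowed l_f values are {4, 6}.
For l_f = 4: m_f ∈ {m_i−1, m_i, m_i+1} ∩ [−4, 4] = {2, 3, 4} → 3 states.
For l_f = 6: m_f ∈ {m_i−1, m_i, m_i+1} ∩ [−6, 6] = {2, 3, 4} → 3 states.
Total: 6.

6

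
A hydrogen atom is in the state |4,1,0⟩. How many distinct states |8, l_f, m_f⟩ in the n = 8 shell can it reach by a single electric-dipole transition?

4

E1 requires Δl = ±1, so l_f ∈ {0, 2}; with 0 ≤ l_f ≤ n_f−1 = 7, the allowed l_f values are {0, 2}.
For l_f = 0: m_f ∈ {m_i−1, m_i, m_i+1} ∩ [−0, 0] = {0} → 1 state.
For l_f = 2: m_f ∈ {m_i−1, m_i, m_i+1} ∩ [−2, 2] = {-1, 0, 1} → 3 states.
Total: 4.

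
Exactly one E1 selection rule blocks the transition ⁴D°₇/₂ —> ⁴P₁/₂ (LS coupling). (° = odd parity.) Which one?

the ΔJ = 0, ±1 rule

ΔJ = 0, ±1 (not J=0↔0): J: 7/2 → 1/2, ΔJ = -3 — ✗.
ΔS = 0: S: 3/2 → 3/2 — ✓.
Parity must change: odd → even — ✓.
ΔL = 0, ±1 (not L=0↔0): L: 2 → 1, ΔL = -1 — ✓.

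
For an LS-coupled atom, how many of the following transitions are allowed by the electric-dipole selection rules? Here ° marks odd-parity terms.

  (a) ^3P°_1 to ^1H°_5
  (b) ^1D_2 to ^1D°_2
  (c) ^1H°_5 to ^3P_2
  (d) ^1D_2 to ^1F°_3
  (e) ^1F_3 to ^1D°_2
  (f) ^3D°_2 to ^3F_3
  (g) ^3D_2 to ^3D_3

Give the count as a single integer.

(a) forbidden (parity, ΔS, ΔL, ΔJ fail)
(b) allowed
(c) forbidden (ΔS, ΔL, ΔJ fail)
(d) allowed
(e) allowed
(f) allowed
(g) forbidden (parity fails)
Total allowed: 4 of 7.

4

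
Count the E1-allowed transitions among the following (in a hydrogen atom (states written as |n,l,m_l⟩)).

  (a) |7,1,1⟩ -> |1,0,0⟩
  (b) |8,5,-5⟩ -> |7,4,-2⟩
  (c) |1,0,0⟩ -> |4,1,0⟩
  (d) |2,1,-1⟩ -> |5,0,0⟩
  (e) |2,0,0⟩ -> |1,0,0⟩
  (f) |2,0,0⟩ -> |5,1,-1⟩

4

(a) allowed
(b) forbidden — Δm_l = +3 (E1 requires Δm_l = 0, ±1)
(c) allowed
(d) allowed
(e) forbidden — Δl = +0 (E1 requires Δl = ±1)
(f) allowed
Total allowed: 4 of 6.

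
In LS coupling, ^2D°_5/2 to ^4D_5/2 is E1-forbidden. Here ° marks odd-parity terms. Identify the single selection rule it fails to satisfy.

the ΔS = 0 rule

Initial level: S=1/2, L=2, J=5/2, parity odd. Final level: S=3/2, L=2, J=5/2, parity even.
ΔJ = 0, ±1 (not J=0↔0): J: 5/2 → 5/2, ΔJ = +0 — passes.
ΔS = 0: S: 1/2 → 3/2 — fails.
ΔL = 0, ±1 (not L=0↔0): L: 2 → 2, ΔL = +0 — passes.
Parity must change: odd → even — passes.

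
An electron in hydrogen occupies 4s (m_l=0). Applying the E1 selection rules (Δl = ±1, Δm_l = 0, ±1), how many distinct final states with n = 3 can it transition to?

E1 requires Δl = ±1, so l_f ∈ {-1, 1}; with 0 ≤ l_f ≤ n_f−1 = 2, the allowed l_f values are {1}.
For l_f = 1: m_f ∈ {m_i−1, m_i, m_i+1} ∩ [−1, 1] = {-1, 0, 1} → 3 states.
Total: 3.

3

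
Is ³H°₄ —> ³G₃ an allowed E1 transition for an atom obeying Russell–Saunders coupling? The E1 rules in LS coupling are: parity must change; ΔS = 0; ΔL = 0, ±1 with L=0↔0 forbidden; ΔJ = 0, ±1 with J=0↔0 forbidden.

Reading off the term symbols: S 1→1, L 5→4, J 4→3, parity odd→even.
ΔL = 0, ±1 (not L=0↔0): L: 5 → 4, ΔL = -1 — ok.
Parity must change: odd → even — ok.
ΔJ = 0, ±1 (not J=0↔0): J: 4 → 3, ΔJ = -1 — ok.
ΔS = 0: S: 1 → 1 — ok.
All four E1 rules are satisfied.

allowed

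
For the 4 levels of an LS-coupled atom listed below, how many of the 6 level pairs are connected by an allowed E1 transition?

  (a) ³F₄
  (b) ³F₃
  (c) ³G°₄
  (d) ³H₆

(a)–(b): forbidden (parity).
(a)–(c): allowed.
(a)–(d): forbidden (parity, ΔL, ΔJ).
(b)–(c): allowed.
(b)–(d): forbidden (parity, ΔL, ΔJ).
(c)–(d): forbidden (ΔJ).
Allowed pairs: 2 of 6.

2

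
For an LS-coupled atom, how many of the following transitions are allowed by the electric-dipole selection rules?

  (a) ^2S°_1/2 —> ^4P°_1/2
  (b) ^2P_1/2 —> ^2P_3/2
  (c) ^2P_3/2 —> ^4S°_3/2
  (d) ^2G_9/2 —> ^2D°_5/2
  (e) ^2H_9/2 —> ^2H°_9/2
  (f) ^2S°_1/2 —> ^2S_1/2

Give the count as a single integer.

(a) forbidden (parity, ΔS fail)
(b) forbidden (parity fails)
(c) forbidden (ΔS fails)
(d) forbidden (ΔL, ΔJ fail)
(e) allowed
(f) forbidden (ΔL fails)
Total allowed: 1 of 6.

1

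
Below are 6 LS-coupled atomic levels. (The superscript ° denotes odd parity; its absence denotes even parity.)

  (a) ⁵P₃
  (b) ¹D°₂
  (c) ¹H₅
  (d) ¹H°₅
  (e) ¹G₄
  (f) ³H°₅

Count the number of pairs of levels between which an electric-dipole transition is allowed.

(a)–(b): forbidden (ΔS).
(a)–(c): forbidden (parity, ΔS, ΔL, ΔJ).
(a)–(d): forbidden (ΔS, ΔL, ΔJ).
(a)–(e): forbidden (parity, ΔS, ΔL).
(a)–(f): forbidden (ΔS, ΔL, ΔJ).
(b)–(c): forbidden (ΔL, ΔJ).
(b)–(d): forbidden (parity, ΔL, ΔJ).
(b)–(e): forbidden (ΔL, ΔJ).
(b)–(f): forbidden (parity, ΔS, ΔL, ΔJ).
(c)–(d): allowed.
(c)–(e): forbidden (parity).
(c)–(f): forbidden (ΔS).
(d)–(e): allowed.
(d)–(f): forbidden (parity, ΔS).
(e)–(f): forbidden (ΔS).
Allowed pairs: 2 of 15.

2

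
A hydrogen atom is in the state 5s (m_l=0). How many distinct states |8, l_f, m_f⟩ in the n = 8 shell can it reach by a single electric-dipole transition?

E1 requires Δl = ±1, so l_f ∈ {-1, 1}; with 0 ≤ l_f ≤ n_f−1 = 7, the allowed l_f values are {1}.
For l_f = 1: m_f ∈ {m_i−1, m_i, m_i+1} ∩ [−1, 1] = {-1, 0, 1} → 3 states.
Total: 3.

3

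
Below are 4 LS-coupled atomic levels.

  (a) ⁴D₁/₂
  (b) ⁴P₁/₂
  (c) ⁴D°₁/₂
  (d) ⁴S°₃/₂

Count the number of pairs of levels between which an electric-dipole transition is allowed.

(a)–(b): forbidden (parity).
(a)–(c): allowed.
(a)–(d): forbidden (ΔL).
(b)–(c): allowed.
(b)–(d): allowed.
(c)–(d): forbidden (parity, ΔL).
Allowed pairs: 3 of 6.

3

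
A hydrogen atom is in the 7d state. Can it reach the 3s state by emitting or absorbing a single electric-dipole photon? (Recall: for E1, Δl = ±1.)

forbidden

Initial l = 2, final l = 0, so Δl = -2. E1 requires Δl = ±1: fails.
The transition is electric-dipole forbidden.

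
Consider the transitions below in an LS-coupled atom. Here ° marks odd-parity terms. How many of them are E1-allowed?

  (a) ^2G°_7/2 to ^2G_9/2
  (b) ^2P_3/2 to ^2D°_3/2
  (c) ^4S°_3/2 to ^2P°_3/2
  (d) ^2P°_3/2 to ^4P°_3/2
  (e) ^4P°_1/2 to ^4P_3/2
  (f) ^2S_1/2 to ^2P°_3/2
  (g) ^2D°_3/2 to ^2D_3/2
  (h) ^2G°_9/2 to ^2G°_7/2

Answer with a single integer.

(a) allowed
(b) allowed
(c) forbidden (parity, ΔS fail)
(d) forbidden (parity, ΔS fail)
(e) allowed
(f) allowed
(g) allowed
(h) forbidden (parity fails)
Total allowed: 5 of 8.

5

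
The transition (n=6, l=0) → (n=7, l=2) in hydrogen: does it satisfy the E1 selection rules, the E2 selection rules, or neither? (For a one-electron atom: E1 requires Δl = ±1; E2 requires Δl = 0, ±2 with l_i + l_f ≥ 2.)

Δl = 2 − 0 = +2; l_i + l_f = 2.
E1 (Δl = ±1): not satisfied.
E2 (Δl = 0,±2, l_i+l_f ≥ 2): satisfied.

E2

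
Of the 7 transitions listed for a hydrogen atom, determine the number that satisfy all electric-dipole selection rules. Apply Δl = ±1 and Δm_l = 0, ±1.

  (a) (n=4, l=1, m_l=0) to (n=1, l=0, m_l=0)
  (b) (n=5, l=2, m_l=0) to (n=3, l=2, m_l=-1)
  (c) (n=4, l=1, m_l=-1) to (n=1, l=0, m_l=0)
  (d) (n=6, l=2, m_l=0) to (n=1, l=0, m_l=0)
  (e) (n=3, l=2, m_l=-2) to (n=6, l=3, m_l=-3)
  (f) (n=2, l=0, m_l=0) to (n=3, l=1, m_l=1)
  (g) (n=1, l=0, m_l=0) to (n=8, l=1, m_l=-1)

5

(a) allowed
(b) forbidden — Δl = +0 (E1 requires Δl = ±1)
(c) allowed
(d) forbidden — Δl = -2 (E1 requires Δl = ±1)
(e) allowed
(f) allowed
(g) allowed
Total allowed: 5 of 7.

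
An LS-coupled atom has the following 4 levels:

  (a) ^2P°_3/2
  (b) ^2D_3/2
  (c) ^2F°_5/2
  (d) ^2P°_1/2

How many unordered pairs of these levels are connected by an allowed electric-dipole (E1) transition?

(a)–(b): allowed.
(a)–(c): forbidden (parity, ΔL).
(a)–(d): forbidden (parity).
(b)–(c): allowed.
(b)–(d): allowed.
(c)–(d): forbidden (parity, ΔL, ΔJ).
Allowed pairs: 3 of 6.

3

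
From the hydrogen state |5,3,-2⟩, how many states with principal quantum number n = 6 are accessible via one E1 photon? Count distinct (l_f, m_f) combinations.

5

E1 requires Δl = ±1, so l_f ∈ {2, 4}; with 0 ≤ l_f ≤ n_f−1 = 5, the allowed l_f values are {2, 4}.
For l_f = 2: m_f ∈ {m_i−1, m_i, m_i+1} ∩ [−2, 2] = {-2, -1} → 2 states.
For l_f = 4: m_f ∈ {m_i−1, m_i, m_i+1} ∩ [−4, 4] = {-3, -2, -1} → 3 states.
Total: 5.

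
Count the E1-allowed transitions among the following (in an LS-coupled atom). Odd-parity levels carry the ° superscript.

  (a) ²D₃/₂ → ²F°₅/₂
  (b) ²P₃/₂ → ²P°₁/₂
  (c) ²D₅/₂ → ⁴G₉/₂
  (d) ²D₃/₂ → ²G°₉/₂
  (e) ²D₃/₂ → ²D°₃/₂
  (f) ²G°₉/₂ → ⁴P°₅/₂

3

(a) allowed
(b) allowed
(c) forbidden (parity, ΔS, ΔL, ΔJ fail)
(d) forbidden (ΔL, ΔJ fail)
(e) allowed
(f) forbidden (parity, ΔS, ΔL, ΔJ fail)
Total allowed: 3 of 6.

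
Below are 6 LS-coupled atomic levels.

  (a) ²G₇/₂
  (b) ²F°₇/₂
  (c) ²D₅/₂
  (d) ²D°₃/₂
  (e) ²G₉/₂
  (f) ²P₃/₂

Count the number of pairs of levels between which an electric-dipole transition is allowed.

5

(a)–(b): allowed.
(a)–(c): forbidden (parity, ΔL).
(a)–(d): forbidden (ΔL, ΔJ).
(a)–(e): forbidden (parity).
(a)–(f): forbidden (parity, ΔL, ΔJ).
(b)–(c): allowed.
(b)–(d): forbidden (parity, ΔJ).
(b)–(e): allowed.
(b)–(f): forbidden (ΔL, ΔJ).
(c)–(d): allowed.
(c)–(e): forbidden (parity, ΔL, ΔJ).
(c)–(f): forbidden (parity).
(d)–(e): forbidden (ΔL, ΔJ).
(d)–(f): allowed.
(e)–(f): forbidden (parity, ΔL, ΔJ).
Allowed pairs: 5 of 15.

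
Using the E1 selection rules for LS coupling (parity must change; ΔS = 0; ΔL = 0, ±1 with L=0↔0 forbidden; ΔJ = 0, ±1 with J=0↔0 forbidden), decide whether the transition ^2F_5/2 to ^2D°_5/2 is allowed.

Parity must change: even → odd — ✓.
ΔS = 0: S: 1/2 → 1/2 — ✓.
ΔL = 0, ±1 (not L=0↔0): L: 3 → 2, ΔL = -1 — ✓.
ΔJ = 0, ±1 (not J=0↔0): J: 5/2 → 5/2, ΔJ = +0 — ✓.
All four E1 rules are satisfied.

allowed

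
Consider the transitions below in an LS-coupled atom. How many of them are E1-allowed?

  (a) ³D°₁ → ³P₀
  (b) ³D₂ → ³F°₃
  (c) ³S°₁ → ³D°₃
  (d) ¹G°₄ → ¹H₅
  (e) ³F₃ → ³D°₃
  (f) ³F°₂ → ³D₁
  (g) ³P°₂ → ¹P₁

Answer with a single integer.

5

(a) allowed
(b) allowed
(c) forbidden (parity, ΔL, ΔJ fail)
(d) allowed
(e) allowed
(f) allowed
(g) forbidden (ΔS fails)
Total allowed: 5 of 7.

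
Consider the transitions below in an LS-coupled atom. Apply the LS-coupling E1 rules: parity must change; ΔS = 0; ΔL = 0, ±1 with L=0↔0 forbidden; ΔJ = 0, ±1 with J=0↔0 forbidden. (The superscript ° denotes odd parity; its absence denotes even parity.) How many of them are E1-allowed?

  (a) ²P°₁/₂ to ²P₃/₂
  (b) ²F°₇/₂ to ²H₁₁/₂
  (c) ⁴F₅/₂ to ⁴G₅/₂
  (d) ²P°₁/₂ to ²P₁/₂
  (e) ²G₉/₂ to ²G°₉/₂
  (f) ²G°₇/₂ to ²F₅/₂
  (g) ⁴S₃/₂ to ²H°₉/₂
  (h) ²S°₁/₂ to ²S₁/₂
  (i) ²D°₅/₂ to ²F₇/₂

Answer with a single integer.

(a) allowed
(b) forbidden (ΔL, ΔJ fail)
(c) forbidden (parity fails)
(d) allowed
(e) allowed
(f) allowed
(g) forbidden (ΔS, ΔL, ΔJ fail)
(h) forbidden (ΔL fails)
(i) allowed
Total allowed: 5 of 9.

5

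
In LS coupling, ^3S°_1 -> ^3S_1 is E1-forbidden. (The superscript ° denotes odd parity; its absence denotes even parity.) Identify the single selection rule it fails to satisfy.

the L=0 ↔ L=0 exclusion

Initial level: S=1, L=0, J=1, parity odd. Final level: S=1, L=0, J=1, parity even.
ΔL = 0, ±1 (not L=0↔0): L: 0 → 0, ΔL = +0 — fails.
ΔS = 0: S: 1 → 1 — ok.
ΔJ = 0, ±1 (not J=0↔0): J: 1 → 1, ΔJ = +0 — ok.
Parity must change: odd → even — ok.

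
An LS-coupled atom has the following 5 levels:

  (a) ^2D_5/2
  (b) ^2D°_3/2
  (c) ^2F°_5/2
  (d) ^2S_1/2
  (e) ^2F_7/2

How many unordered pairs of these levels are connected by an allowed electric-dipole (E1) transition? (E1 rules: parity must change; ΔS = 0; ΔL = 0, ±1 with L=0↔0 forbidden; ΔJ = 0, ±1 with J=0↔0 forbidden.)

(a)–(b): allowed.
(a)–(c): allowed.
(a)–(d): forbidden (parity, ΔL, ΔJ).
(a)–(e): forbidden (parity).
(b)–(c): forbidden (parity).
(b)–(d): forbidden (ΔL).
(b)–(e): forbidden (ΔJ).
(c)–(d): forbidden (ΔL, ΔJ).
(c)–(e): allowed.
(d)–(e): forbidden (parity, ΔL, ΔJ).
Allowed pairs: 3 of 10.

3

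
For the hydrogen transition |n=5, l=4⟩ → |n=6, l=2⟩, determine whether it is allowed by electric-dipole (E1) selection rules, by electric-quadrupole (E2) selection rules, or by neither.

E2

Δl = 2 − 4 = -2; l_i + l_f = 6.
E1 (Δl = ±1): not satisfied.
E2 (Δl = 0,±2, l_i+l_f ≥ 2): satisfied.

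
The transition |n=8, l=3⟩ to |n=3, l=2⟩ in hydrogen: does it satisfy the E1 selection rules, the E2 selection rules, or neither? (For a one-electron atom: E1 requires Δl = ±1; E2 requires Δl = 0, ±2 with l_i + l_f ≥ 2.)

Δl = 2 − 3 = -1; l_i + l_f = 5.
E1 (Δl = ±1): satisfied.
E2 (Δl = 0,±2, l_i+l_f ≥ 2): not satisfied.

E1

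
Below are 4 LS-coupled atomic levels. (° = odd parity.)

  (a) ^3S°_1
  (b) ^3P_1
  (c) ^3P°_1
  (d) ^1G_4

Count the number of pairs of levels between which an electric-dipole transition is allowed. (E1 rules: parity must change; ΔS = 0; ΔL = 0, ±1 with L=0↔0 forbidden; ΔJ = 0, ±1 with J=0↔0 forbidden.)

(a)–(b): allowed.
(a)–(c): forbidden (parity).
(a)–(d): forbidden (ΔS, ΔL, ΔJ).
(b)–(c): allowed.
(b)–(d): forbidden (parity, ΔS, ΔL, ΔJ).
(c)–(d): forbidden (ΔS, ΔL, ΔJ).
Allowed pairs: 2 of 6.

2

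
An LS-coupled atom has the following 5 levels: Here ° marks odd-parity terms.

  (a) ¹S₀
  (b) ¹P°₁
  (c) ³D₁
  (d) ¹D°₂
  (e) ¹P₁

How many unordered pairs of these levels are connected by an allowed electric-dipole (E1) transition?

3

(a)–(b): allowed.
(a)–(c): forbidden (parity, ΔS, ΔL).
(a)–(d): forbidden (ΔL, ΔJ).
(a)–(e): forbidden (parity).
(b)–(c): forbidden (ΔS).
(b)–(d): forbidden (parity).
(b)–(e): allowed.
(c)–(d): forbidden (ΔS).
(c)–(e): forbidden (parity, ΔS).
(d)–(e): allowed.
Allowed pairs: 3 of 10.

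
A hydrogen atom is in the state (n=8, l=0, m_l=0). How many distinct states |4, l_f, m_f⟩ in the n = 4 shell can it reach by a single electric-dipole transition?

3

E1 requires Δl = ±1, so l_f ∈ {-1, 1}; with 0 ≤ l_f ≤ n_f−1 = 3, the allowed l_f values are {1}.
For l_f = 1: m_f ∈ {m_i−1, m_i, m_i+1} ∩ [−1, 1] = {-1, 0, 1} → 3 states.
Total: 3.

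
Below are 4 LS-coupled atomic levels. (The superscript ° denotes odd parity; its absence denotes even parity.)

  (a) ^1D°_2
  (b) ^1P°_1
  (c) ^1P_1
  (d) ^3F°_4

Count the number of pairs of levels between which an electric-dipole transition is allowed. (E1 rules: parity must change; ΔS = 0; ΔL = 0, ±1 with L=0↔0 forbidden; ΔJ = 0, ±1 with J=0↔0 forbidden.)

(a)–(b): forbidden (parity).
(a)–(c): allowed.
(a)–(d): forbidden (parity, ΔS, ΔJ).
(b)–(c): allowed.
(b)–(d): forbidden (parity, ΔS, ΔL, ΔJ).
(c)–(d): forbidden (ΔS, ΔL, ΔJ).
Allowed pairs: 2 of 6.

2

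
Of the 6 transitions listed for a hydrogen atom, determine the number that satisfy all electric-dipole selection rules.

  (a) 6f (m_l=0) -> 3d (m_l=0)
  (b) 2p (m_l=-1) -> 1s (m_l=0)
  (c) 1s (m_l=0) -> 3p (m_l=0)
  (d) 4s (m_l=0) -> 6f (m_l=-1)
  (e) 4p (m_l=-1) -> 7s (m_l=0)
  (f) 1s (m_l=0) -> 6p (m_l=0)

5

(a) allowed
(b) allowed
(c) allowed
(d) forbidden — Δl = +3 (E1 requires Δl = ±1)
(e) allowed
(f) allowed
Total allowed: 5 of 6.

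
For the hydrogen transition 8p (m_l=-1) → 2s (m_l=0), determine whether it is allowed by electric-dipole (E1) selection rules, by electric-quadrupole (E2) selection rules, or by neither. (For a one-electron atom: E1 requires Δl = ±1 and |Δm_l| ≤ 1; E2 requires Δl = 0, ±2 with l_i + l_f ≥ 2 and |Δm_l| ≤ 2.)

Δl = 0 − 1 = -1; l_i + l_f = 1.
Δm_l = +1.
E1 (Δl = ±1, |Δm_l| ≤ 1): satisfied.
E2 (Δl = 0,±2, l_i+l_f ≥ 2, |Δm_l| ≤ 2): not satisfied.

E1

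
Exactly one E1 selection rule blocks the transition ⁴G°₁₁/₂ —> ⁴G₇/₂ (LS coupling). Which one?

Parity must change: odd → even — ✓.
ΔS = 0: S: 3/2 → 3/2 — ✓.
ΔL = 0, ±1 (not L=0↔0): L: 4 → 4, ΔL = +0 — ✓.
ΔJ = 0, ±1 (not J=0↔0): J: 11/2 → 7/2, ΔJ = -2 — ✗.

the ΔJ = 0, ±1 rule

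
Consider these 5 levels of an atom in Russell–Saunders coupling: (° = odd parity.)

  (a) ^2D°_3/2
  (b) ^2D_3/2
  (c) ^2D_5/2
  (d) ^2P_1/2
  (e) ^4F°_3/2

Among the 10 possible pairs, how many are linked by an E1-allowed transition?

(a)–(b): allowed.
(a)–(c): allowed.
(a)–(d): allowed.
(a)–(e): forbidden (parity, ΔS).
(b)–(c): forbidden (parity).
(b)–(d): forbidden (parity).
(b)–(e): forbidden (ΔS).
(c)–(d): forbidden (parity, ΔJ).
(c)–(e): forbidden (ΔS).
(d)–(e): forbidden (ΔS, ΔL).
Allowed pairs: 3 of 10.

3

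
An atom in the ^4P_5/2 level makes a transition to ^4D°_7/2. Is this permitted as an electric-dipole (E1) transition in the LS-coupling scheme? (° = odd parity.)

allowed

Reading off the term symbols: S 3/2→3/2, L 1→2, J 5/2→7/2, parity even→odd.
Parity must change: even → odd — passes.
ΔS = 0: S: 3/2 → 3/2 — passes.
ΔL = 0, ±1 (not L=0↔0): L: 1 → 2, ΔL = +1 — passes.
ΔJ = 0, ±1 (not J=0↔0): J: 5/2 → 7/2, ΔJ = +1 — passes.
All four E1 rules are satisfied.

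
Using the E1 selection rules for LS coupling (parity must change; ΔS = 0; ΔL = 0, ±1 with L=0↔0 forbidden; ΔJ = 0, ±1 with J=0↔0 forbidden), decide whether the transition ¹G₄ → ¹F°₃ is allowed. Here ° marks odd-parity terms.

Parity must change: even → odd — satisfied.
ΔS = 0: S: 0 → 0 — satisfied.
ΔL = 0, ±1 (not L=0↔0): L: 4 → 3, ΔL = -1 — satisfied.
ΔJ = 0, ±1 (not J=0↔0): J: 4 → 3, ΔJ = -1 — satisfied.
All four E1 rules are satisfied.

allowed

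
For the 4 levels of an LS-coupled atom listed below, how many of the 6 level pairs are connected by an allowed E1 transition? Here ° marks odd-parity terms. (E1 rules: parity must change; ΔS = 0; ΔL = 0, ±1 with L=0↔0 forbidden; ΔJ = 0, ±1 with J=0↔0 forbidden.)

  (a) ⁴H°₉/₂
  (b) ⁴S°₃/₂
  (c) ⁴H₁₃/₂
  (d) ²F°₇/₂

0

(a)–(b): forbidden (parity, ΔL, ΔJ).
(a)–(c): forbidden (ΔJ).
(a)–(d): forbidden (parity, ΔS, ΔL).
(b)–(c): forbidden (ΔL, ΔJ).
(b)–(d): forbidden (parity, ΔS, ΔL, ΔJ).
(c)–(d): forbidden (ΔS, ΔL, ΔJ).
Allowed pairs: 0 of 6.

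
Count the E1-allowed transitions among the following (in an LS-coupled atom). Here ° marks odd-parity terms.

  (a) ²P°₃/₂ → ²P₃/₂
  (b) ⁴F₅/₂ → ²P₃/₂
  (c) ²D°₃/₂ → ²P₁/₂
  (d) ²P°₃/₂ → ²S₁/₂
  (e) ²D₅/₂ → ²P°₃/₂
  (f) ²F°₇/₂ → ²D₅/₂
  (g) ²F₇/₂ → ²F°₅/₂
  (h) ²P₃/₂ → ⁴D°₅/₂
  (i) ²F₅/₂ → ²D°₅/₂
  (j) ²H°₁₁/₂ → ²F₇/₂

7

(a) allowed
(b) forbidden (parity, ΔS, ΔL fail)
(c) allowed
(d) allowed
(e) allowed
(f) allowed
(g) allowed
(h) forbidden (ΔS fails)
(i) allowed
(j) forbidden (ΔL, ΔJ fail)
Total allowed: 7 of 10.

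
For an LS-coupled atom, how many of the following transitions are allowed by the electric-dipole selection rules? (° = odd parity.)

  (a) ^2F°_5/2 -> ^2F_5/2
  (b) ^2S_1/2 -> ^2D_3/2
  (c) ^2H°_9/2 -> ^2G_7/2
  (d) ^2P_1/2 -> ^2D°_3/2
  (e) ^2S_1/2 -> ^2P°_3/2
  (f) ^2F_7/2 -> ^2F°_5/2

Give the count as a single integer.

(a) allowed
(b) forbidden (parity, ΔL fail)
(c) allowed
(d) allowed
(e) allowed
(f) allowed
Total allowed: 5 of 6.

5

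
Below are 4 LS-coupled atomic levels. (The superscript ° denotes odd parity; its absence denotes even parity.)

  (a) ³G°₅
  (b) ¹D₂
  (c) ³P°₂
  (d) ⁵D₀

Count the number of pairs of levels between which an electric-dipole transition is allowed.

(a)–(b): forbidden (ΔS, ΔL, ΔJ).
(a)–(c): forbidden (parity, ΔL, ΔJ).
(a)–(d): forbidden (ΔS, ΔL, ΔJ).
(b)–(c): forbidden (ΔS).
(b)–(d): forbidden (parity, ΔS, ΔJ).
(c)–(d): forbidden (ΔS, ΔJ).
Allowed pairs: 0 of 6.

0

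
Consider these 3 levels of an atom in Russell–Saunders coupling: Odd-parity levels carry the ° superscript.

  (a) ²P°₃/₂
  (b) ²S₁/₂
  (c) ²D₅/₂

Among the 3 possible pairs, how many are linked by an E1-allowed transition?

2

(a)–(b): allowed.
(a)–(c): allowed.
(b)–(c): forbidden (parity, ΔL, ΔJ).
Allowed pairs: 2 of 3.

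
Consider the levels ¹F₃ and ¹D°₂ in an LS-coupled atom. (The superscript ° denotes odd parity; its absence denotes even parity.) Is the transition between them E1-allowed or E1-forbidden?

Reading off the term symbols: S 0→0, L 3→2, J 3→2, parity even→odd.
Parity must change: even → odd — passes.
ΔS = 0: S: 0 → 0 — passes.
ΔL = 0, ±1 (not L=0↔0): L: 3 → 2, ΔL = -1 — passes.
ΔJ = 0, ±1 (not J=0↔0): J: 3 → 2, ΔJ = -1 — passes.
All four E1 rules are satisfied.

allowed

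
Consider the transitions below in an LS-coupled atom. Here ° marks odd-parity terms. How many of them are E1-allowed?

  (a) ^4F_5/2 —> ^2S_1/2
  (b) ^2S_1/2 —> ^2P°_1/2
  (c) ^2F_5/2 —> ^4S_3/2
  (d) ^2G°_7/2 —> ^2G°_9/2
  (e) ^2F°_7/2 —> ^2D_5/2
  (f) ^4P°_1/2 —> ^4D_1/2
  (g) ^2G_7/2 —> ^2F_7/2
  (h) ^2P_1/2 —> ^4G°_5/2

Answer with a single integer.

(a) forbidden (parity, ΔS, ΔL, ΔJ fail)
(b) allowed
(c) forbidden (parity, ΔS, ΔL fail)
(d) forbidden (parity fails)
(e) allowed
(f) allowed
(g) forbidden (parity fails)
(h) forbidden (ΔS, ΔL, ΔJ fail)
Total allowed: 3 of 8.

3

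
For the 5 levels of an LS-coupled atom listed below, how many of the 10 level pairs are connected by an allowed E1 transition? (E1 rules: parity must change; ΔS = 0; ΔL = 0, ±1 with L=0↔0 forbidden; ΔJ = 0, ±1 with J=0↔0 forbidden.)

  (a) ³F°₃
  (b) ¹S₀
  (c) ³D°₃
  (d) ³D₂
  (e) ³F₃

(a)–(b): forbidden (ΔS, ΔL, ΔJ).
(a)–(c): forbidden (parity).
(a)–(d): allowed.
(a)–(e): allowed.
(b)–(c): forbidden (ΔS, ΔL, ΔJ).
(b)–(d): forbidden (parity, ΔS, ΔL, ΔJ).
(b)–(e): forbidden (parity, ΔS, ΔL, ΔJ).
(c)–(d): allowed.
(c)–(e): allowed.
(d)–(e): forbidden (parity).
Allowed pairs: 4 of 10.

4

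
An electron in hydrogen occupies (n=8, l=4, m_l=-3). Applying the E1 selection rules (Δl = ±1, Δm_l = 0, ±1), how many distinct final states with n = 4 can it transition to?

E1 requires Δl = ±1, so l_f ∈ {3, 5}; with 0 ≤ l_f ≤ n_f−1 = 3, the allowed l_f values are {3}.
For l_f = 3: m_f ∈ {m_i−1, m_i, m_i+1} ∩ [−3, 3] = {-3, -2} → 2 states.
Total: 2.

2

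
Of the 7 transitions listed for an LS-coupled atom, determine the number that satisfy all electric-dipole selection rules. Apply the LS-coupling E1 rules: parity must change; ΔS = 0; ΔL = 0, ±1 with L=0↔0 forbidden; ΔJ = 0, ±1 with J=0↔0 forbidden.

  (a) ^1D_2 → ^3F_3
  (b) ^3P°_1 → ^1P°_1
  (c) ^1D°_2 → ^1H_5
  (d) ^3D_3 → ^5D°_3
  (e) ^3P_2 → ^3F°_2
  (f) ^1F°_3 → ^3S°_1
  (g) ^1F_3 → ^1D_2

0

(a) forbidden (parity, ΔS fail)
(b) forbidden (parity, ΔS fail)
(c) forbidden (ΔL, ΔJ fail)
(d) forbidden (ΔS fails)
(e) forbidden (ΔL fails)
(f) forbidden (parity, ΔS, ΔL, ΔJ fail)
(g) forbidden (parity fails)
Total allowed: 0 of 7.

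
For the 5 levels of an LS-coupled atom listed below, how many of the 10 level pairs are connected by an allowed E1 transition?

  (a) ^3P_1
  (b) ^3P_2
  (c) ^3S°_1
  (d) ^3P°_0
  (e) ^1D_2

(a)–(b): forbidden (parity).
(a)–(c): allowed.
(a)–(d): allowed.
(a)–(e): forbidden (parity, ΔS).
(b)–(c): allowed.
(b)–(d): forbidden (ΔJ).
(b)–(e): forbidden (parity, ΔS).
(c)–(d): forbidden (parity).
(c)–(e): forbidden (ΔS, ΔL).
(d)–(e): forbidden (ΔS, ΔJ).
Allowed pairs: 3 of 10.

3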